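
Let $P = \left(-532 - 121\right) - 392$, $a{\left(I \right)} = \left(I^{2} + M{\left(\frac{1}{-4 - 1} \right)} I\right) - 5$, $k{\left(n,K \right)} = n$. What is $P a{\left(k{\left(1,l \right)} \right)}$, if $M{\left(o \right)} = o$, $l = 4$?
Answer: $4389$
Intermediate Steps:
$a{\left(I \right)} = -5 + I^{2} - \frac{I}{5}$ ($a{\left(I \right)} = \left(I^{2} + \frac{I}{-4 - 1}\right) - 5 = \left(I^{2} + \frac{I}{-5}\right) - 5 = \left(I^{2} - \frac{I}{5}\right) - 5 = -5 + I^{2} - \frac{I}{5}$)
$P = -1045$ ($P = -653 - 392 = -1045$)
$P a{\left(k{\left(1,l \right)} \right)} = - 1045 \left(-5 + 1^{2} - \frac{1}{5}\right) = - 1045 \left(-5 + 1 - \frac{1}{5}\right) = \left(-1045\right) \left(- \frac{21}{5}\right) = 4389$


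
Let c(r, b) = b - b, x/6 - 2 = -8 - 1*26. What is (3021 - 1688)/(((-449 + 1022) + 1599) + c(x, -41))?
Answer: 1333/2172 ≈ 0.61372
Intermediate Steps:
x = -192 (x = 12 + 6*(-8 - 1*26) = 12 + 6*(-8 - 26) = 12 + 6*(-34) = 12 - 204 = -192)
c(r, b) = 0
(3021 - 1688)/(((-449 + 1022) + 1599) + c(x, -41)) = (3021 - 1688)/(((-449 + 1022) + 1599) + 0) = 1333/((573 + 1599) + 0) = 1333/(2172 + 0) = 1333/2172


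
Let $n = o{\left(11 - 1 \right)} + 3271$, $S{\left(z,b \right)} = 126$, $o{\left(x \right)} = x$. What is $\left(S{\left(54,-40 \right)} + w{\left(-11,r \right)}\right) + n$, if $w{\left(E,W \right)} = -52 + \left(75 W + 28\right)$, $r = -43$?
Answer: $158$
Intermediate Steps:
$n = 3281$ ($n = \left(11 - 1\right) + 3271 = 10 + 3271 = 3281$)
$w{\left(E,W \right)} = -24 + 75 W$ ($w{\left(E,W \right)} = -52 + \left(28 + 75 W\right) = -24 + 75 W$)
$\left(S{\left(54,-40 \right)} + w{\left(-11,r \right)}\right) + n = \left(126 + \left(-24 + 75 \left(-43\right)\right)\right) + 3281 = \left(126 - 3249\right) + 3281 = -3123 + 3281 = 158$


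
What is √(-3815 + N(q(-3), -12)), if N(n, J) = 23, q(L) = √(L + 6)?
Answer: 4*I*√237 ≈ 61.579*I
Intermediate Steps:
q(L) = √(6 + L)
√(-3815 + N(q(-3), -12)) = √(-3815 + 23) = √(-3792) = 4*I*√237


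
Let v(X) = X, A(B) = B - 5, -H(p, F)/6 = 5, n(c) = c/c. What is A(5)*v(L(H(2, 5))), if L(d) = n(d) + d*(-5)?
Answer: 0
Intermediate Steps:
n(c) = 1
H(p, F) = -30 (H(p, F) = -6*5 = -30)
L(d) = 1 - 5*d (L(d) = 1 + d*(-5) = 1 - 5*d)
A(B) = -5 + B
A(5)*v(L(H(2, 5))) = (-5 + 5)*(1 - 5*(-30)) = 0*(1 + 150) = 0*151 = 0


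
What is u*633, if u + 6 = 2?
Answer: -2532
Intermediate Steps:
u = -4 (u = -6 + 2 = -4)
u*633 = -4*633 = -2532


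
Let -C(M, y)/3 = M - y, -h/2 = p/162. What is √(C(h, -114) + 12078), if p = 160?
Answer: 2*√237774/9 ≈ 108.36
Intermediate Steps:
h = -160/81 (h = -320/162 = -2*80/81 = -160/81 ≈ -1.9753)
C(M, y) = -3*M + 3*y (C(M, y) = -3*(M - y) = -3*M + 3*y)
√(C(h, -114) + 12078) = √((-3*(-160/81) + 3*(-114)) + 12078) = √((160/27 - 342) + 12078) = √(-9074/27 + 12078) = √(317032/27) = 2*√237774/9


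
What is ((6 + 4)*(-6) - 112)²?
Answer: 29584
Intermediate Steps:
((6 + 4)*(-6) - 112)² = (10*(-6) - 112)² = (-60 - 112)² = (-172)² = 29584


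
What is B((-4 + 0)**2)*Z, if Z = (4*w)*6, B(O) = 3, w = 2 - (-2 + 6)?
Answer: -144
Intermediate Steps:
w = -2 (w = 2 - 1*4 = 2 - 4 = -2)
Z = -48 (Z = (4*(-2))*6 = -8*6 = -48)
B((-4 + 0)**2)*Z = 3*(-48) = -144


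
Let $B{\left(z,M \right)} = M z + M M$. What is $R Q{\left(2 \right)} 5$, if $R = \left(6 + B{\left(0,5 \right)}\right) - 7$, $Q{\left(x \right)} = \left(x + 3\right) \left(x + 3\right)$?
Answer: $3000$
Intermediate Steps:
$Q{\left(x \right)} = \left(3 + x\right)^{2}$ ($Q{\left(x \right)} = \left(3 + x\right) \left(3 + x\right) = \left(3 + x\right)^{2}$)
$B{\left(z,M \right)} = M^{2} + M z$ ($B{\left(z,M \right)} = M z + M^{2} = M^{2} + M z$)
$R = 24$ ($R = \left(6 + 5 \left(5 + 0\right)\right) - 7 = \left(6 + 5 \cdot 5\right) - 7 = \left(6 + 25\right) - 7 = 31 - 7 = 24$)
$R Q{\left(2 \right)} 5 = 24 \left(3 + 2\right)^{2} \cdot 5 = 24 \cdot 5^{2} \cdot 5 = 24 \cdot 25 \cdot 5 = 600 \cdot 5 = 3000$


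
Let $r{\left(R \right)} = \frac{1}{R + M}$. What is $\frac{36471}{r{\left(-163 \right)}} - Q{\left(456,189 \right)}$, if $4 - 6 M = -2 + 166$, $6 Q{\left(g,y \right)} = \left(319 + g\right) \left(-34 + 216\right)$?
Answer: $- \frac{20822524}{3} \approx -6.9408 \cdot 10^{6}$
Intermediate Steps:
$Q{\left(g,y \right)} = \frac{29029}{3} + \frac{91 g}{3}$ ($Q{\left(g,y \right)} = \frac{\left(319 + g\right) \left(-34 + 216\right)}{6} = \frac{\left(319 + g\right) 182}{6} = \frac{58058 + 182 g}{6} = \frac{29029}{3} + \frac{91 g}{3}$)
$M = - \frac{80}{3}$ ($M = \frac{2}{3} - \frac{-2 + 166}{6} = \frac{2}{3} - \frac{82}{3} = - \frac{80}{3} \approx -26.667$)
$r{\left(R \right)} = \frac{1}{- \frac{80}{3} + R}$ ($r{\left(R \right)} = \frac{1}{R - \frac{80}{3}} = \frac{1}{- \frac{80}{3} + R}$)
$\frac{36471}{r{\left(-163 \right)}} - Q{\left(456,189 \right)} = \frac{36471}{3 \frac{1}{-80 + 3 \left(-163\right)}} - \left(\frac{29029}{3} + \frac{91}{3} \cdot 456\right) = \frac{36471}{3 \frac{1}{-80 - 489}} - \left(\frac{29029}{3} + 13832\right) = \frac{36471}{3 \frac{1}{-569}} - \frac{70525}{3} = \frac{36471}{3 \left(- \frac{1}{569}\right)} - \frac{70525}{3} = \frac{36471}{- \frac{3}{569}} - \frac{70525}{3} = 36471 \left(- \frac{569}{3}\right) - \frac{70525}{3} = -6917333 - \frac{70525}{3} = - \frac{20822524}{3}$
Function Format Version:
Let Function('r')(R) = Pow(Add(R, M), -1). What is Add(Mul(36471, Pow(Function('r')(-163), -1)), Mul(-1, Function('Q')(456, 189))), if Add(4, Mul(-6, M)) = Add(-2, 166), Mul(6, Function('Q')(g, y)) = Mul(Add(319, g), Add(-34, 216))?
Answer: Rational(-20822524, 3) ≈ -6.9408e+6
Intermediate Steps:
Function('Q')(g, y) = Add(Rational(29029, 3), Mul(Rational(91, 3), g)) (Function('Q')(g, y) = Mul(Rational(1, 6), Mul(Add(319, g), Add(-34, 216))) = Mul(Rational(1, 6), Mul(Add(319, g), 182)) = Mul(Rational(1, 6), Add(58058, Mul(182, g))) = Add(Rational(29029, 3), Mul(Rational(91, 3), g)))
M = Rational(-80, 3) (M = Add(Rational(2, 3), Mul(Rational(-1, 6), Add(-2, 166))) = Add(Rational(2, 3), Mul(Rational(-1, 6), 164)) = Add(Rational(2, 3), Rational(-82, 3)) = Rational(-80, 3) ≈ -26.667)
Function('r')(R) = Pow(Add(Rational(-80, 3), R), -1) (Function('r')(R) = Pow(Add(R, Rational(-80, 3)), -1) = Pow(Add(Rational(-80, 3), R), -1))
Add(Mul(36471, Pow(Function('r')(-163), -1)), Mul(-1, Function('Q')(456, 189))) = Add(Mul(36471, Pow(Mul(3, Pow(Add(-80, Mul(3, -163)), -1)), -1)), Mul(-1, Add(Rational(29029, 3), Mul(Rational(91, 3), 456)))) = Add(Mul(36471, Pow(Mul(3, Pow(Add(-80, -489), -1)), -1)), Mul(-1, Add(Rational(29029, 3), 13832))) = Add(Mul(36471, Pow(Mul(3, Pow(-569, -1)), -1)), Mul(-1, Rational(70525, 3))) = Add(Mul(36471, Pow(Mul(3, Rational(-1, 569)), -1)), Rational(-70525, 3)) = Add(Mul(36471, Pow(Rational(-3, 569), -1)), Rational(-70525, 3)) = Add(Mul(36471, Rational(-569, 3)), Rational(-70525, 3)) = Add(-6917333, Rational(-70525, 3)) = Rational(-20822524, 3)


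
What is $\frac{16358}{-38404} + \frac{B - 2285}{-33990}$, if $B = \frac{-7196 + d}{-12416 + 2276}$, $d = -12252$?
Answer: $- \frac{11415517837}{31817954025} \approx -0.35878$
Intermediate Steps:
$B = \frac{374}{195}$ ($B = \frac{-7196 - 12252}{-12416 + 2276} = - \frac{19448}{-10140} = \left(-19448\right) \left(- \frac{1}{10140}\right) = \frac{374}{195} \approx 1.9179$)
$\frac{16358}{-38404} + \frac{B - 2285}{-33990} = \frac{16358}{-38404} + \frac{\frac{374}{195} - 2285}{-33990} = 16358 \left(- \frac{1}{38404}\right) + \left(\frac{374}{195} - 2285\right) \left(- \frac{1}{33990}\right) = - \frac{8179}{19202} - - \frac{445201}{6628050} = - \frac{8179}{19202} + \frac{445201}{6628050} = - \frac{11415517837}{31817954025}$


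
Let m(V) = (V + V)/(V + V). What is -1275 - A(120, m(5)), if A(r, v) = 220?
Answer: -1495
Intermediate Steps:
m(V) = 1 (m(V) = (2*V)/((2*V)) = (2*V)*(1/(2*V)) = 1)
-1275 - A(120, m(5)) = -1275 - 1*220 = -1275 - 220 = -1495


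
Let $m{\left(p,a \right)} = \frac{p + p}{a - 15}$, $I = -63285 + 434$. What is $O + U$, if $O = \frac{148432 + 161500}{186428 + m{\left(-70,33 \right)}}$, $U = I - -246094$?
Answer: $\frac{153722298207}{838891} \approx 1.8324 \cdot 10^{5}$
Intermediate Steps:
$I = -62851$
$m{\left(p,a \right)} = \frac{2 p}{-15 + a}$
$U = 183243$ ($U = -62851 - -246094 = -62851 + 246094 = 183243$)
$O = \frac{1394694}{838891}$ ($O = \frac{148432 + 161500}{186428 + 2 \left(-70\right) \frac{1}{-15 + 33}} = \frac{309932}{186428 + 2 \left(-70\right) \frac{1}{18}} = \frac{309932}{186428 - \frac{70}{9}} = \frac{309932}{\frac{1677782}{9}} = 309932 \cdot \frac{9}{1677782} = \frac{1394694}{838891} \approx 1.6625$)
$O + U = \frac{1394694}{838891} + 183243 = \frac{153722298207}{838891}$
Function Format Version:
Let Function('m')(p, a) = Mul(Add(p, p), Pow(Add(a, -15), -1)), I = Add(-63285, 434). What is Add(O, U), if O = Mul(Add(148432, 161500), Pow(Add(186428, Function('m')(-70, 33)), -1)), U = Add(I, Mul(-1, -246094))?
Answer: Rational(153722298207, 838891) ≈ 1.8324e+5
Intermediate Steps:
I = -62851
Function('m')(p, a) = Mul(2, p, Pow(Add(-15, a), -1)) (Function('m')(p, a) = Mul(Mul(2, p), Pow(Add(-15, a), -1)) = Mul(2, p, Pow(Add(-15, a), -1)))
U = 183243 (U = Add(-62851, Mul(-1, -246094)) = Add(-62851, 246094) = 183243)
O = Rational(1394694, 838891) (O = Mul(Add(148432, 161500), Pow(Add(186428, Mul(2, -70, Pow(Add(-15, 33), -1))), -1)) = Mul(309932, Pow(Add(186428, Mul(2, -70, Pow(18, -1))), -1)) = Mul(309932, Pow(Add(186428, Mul(2, -70, Rational(1, 18))), -1)) = Mul(309932, Pow(Add(186428, Rational(-70, 9)), -1)) = Mul(309932, Pow(Rational(1677782, 9), -1)) = Mul(309932, Rational(9, 1677782)) = Rational(1394694, 838891) ≈ 1.6625)
Add(O, U) = Add(Rational(1394694, 838891), 183243) = Rational(153722298207, 838891)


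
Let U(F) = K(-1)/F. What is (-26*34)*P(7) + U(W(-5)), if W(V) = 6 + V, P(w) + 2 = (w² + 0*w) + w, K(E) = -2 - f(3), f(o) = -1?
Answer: -47737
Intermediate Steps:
K(E) = -1 (K(E) = -2 - 1*(-1) = -2 + 1 = -1)
P(w) = -2 + w + w² (P(w) = -2 + ((w² + 0*w) + w) = -2 + ((w² + 0) + w) = -2 + (w² + w) = -2 + (w + w²) = -2 + w + w²)
U(F) = -1/F
(-26*34)*P(7) + U(W(-5)) = (-26*34)*(-2 + 7 + 7²) - 1/(6 - 5) = -884*(-2 + 7 + 49) - 1/1 = -884*54 - 1*1 = -47736 - 1 = -47737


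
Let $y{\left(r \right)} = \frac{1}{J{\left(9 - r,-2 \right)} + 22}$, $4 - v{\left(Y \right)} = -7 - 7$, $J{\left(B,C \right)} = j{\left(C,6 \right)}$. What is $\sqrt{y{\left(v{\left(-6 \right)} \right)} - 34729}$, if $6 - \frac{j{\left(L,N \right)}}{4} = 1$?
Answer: $\frac{i \sqrt{61261914}}{42} \approx 186.36 i$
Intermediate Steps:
$j{\left(L,N \right)} = 20$ ($j{\left(L,N \right)} = 24 - 4 = 20$)
$J{\left(B,C \right)} = 20$
$v{\left(Y \right)} = 18$ ($v{\left(Y \right)} = 4 - \left(-7 - 7\right) = 4 - -14 = 4 + 14 = 18$)
$y{\left(r \right)} = \frac{1}{42}$ ($y{\left(r \right)} = \frac{1}{20 + 22} = \frac{1}{42}$)
$\sqrt{y{\left(v{\left(-6 \right)} \right)} - 34729} = \sqrt{\frac{1}{42} - 34729} = \sqrt{- \frac{1458617}{42}} = \frac{i \sqrt{61261914}}{42}$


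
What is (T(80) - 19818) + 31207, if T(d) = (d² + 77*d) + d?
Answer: 24029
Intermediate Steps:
T(d) = d² + 78*d
(T(80) - 19818) + 31207 = (80*(78 + 80) - 19818) + 31207 = (80*158 - 19818) + 31207 = (12640 - 19818) + 31207 = -7178 + 31207 = 24029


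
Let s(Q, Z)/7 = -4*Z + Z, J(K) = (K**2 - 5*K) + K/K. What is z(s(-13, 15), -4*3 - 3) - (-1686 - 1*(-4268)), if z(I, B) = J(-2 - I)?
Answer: 93823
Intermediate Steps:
J(K) = 1 + K**2 - 5*K (J(K) = (K**2 - 5*K) + 1 = 1 + K**2 - 5*K)
s(Q, Z) = -21*Z (s(Q, Z) = 7*(-4*Z + Z) = 7*(-3*Z) = -21*Z)
z(I, B) = 11 + (-2 - I)**2 + 5*I (z(I, B) = 1 + (-2 - I)**2 - 5*(-2 - I) = 1 + (-2 - I)**2 + (10 + 5*I) = 11 + (-2 - I)**2 + 5*I)
z(s(-13, 15), -4*3 - 3) - (-1686 - 1*(-4268)) = (15 + (-21*15)**2 + 9*(-21*15)) - (-1686 - 1*(-4268)) = (15 + (-315)**2 + 9*(-315)) - (-1686 + 4268) = (15 + 99225 - 2835) - 1*2582 = 96405 - 2582 = 93823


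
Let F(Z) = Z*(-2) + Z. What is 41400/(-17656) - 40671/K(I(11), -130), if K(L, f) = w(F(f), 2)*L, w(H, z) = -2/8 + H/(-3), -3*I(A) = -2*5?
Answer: 1602163521/5771305 ≈ 277.61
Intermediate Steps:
F(Z) = -Z (F(Z) = -2*Z + Z = -Z)
I(A) = 10/3 (I(A) = -(-2)*5/3 = -⅓*(-10) = 10/3)
w(H, z) = -¼ - H/3 (w(H, z) = -2*⅛ + H*(-⅓) = -¼ - H/3)
K(L, f) = L*(-¼ + f/3) (K(L, f) = (-¼ - (-1)*f/3)*L = (-¼ + f/3)*L = L*(-¼ + f/3))
41400/(-17656) - 40671/K(I(11), -130) = 41400/(-17656) - 40671*18/(5*(-3 + 4*(-130))) = 41400*(-1/17656) - 40671*18/(5*(-3 - 520)) = -5175/2207 - 40671/((1/12)*(10/3)*(-523)) = -5175/2207 - 40671/(-2615/18) = -5175/2207 - 40671*(-18/2615) = -5175/2207 + 732078/2615 = 1602163521/5771305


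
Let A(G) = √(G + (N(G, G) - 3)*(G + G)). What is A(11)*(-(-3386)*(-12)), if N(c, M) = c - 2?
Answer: -40632*√143 ≈ -4.8589e+5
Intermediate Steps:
N(c, M) = -2 + c
A(G) = √(G + 2*G*(-5 + G)) (A(G) = √(G + ((-2 + G) - 3)*(G + G)) = √(G + (-5 + G)*(2*G)) = √(G + 2*G*(-5 + G)))
A(11)*(-(-3386)*(-12)) = √(11*(-9 + 2*11))*(-(-3386)*(-12)) = √(11*(-9 + 22))*(-3386*12) = √(11*13)*(-40632) = √143*(-40632) = -40632*√143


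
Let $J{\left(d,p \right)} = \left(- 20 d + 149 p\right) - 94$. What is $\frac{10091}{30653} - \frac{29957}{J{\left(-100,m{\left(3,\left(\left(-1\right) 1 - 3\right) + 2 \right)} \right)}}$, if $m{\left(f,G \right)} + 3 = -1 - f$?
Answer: $- \frac{909563388}{26453539} \approx -34.383$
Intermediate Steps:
$m{\left(f,G \right)} = -4 - f$ ($m{\left(f,G \right)} = -3 - \left(1 + f\right) = -4 - f$)
$J{\left(d,p \right)} = -94 - 20 d + 149 p$
$\frac{10091}{30653} - \frac{29957}{J{\left(-100,m{\left(3,\left(\left(-1\right) 1 - 3\right) + 2 \right)} \right)}} = \frac{10091}{30653} - \frac{29957}{-94 - -2000 + 149 \left(-4 - 3\right)} = 10091 \cdot \frac{1}{30653} - \frac{29957}{-94 + 2000 + 149 \left(-4 - 3\right)} = \frac{10091}{30653} - \frac{29957}{-94 + 2000 + 149 \left(-7\right)} = \frac{10091}{30653} - \frac{29957}{-94 + 2000 - 1043} = \frac{10091}{30653} - \frac{29957}{863} = - \frac{909563388}{26453539}$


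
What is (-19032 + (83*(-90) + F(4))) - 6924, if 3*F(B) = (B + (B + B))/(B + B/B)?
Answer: -167126/5 ≈ -33425.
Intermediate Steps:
F(B) = B/(1 + B) (F(B) = ((B + (B + B))/(B + B/B))/3 = ((B + 2*B)/(B + 1))/3 = ((3*B)/(1 + B))/3 = (3*B/(1 + B))/3 = B/(1 + B))
(-19032 + (83*(-90) + F(4))) - 6924 = (-19032 + (83*(-90) + 4/(1 + 4))) - 6924 = (-19032 + (-7470 + 4/5)) - 6924 = (-19032 + (-7470 + 4*(⅕))) - 6924 = (-19032 + (-7470 + ⅘)) - 6924 = (-19032 - 37346/5) - 6924 = -132506/5 - 6924 = -167126/5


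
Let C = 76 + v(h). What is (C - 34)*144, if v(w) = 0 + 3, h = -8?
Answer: 6480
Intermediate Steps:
v(w) = 3
C = 79 (C = 76 + 3 = 79)
(C - 34)*144 = (79 - 34)*144 = 45*144 = 6480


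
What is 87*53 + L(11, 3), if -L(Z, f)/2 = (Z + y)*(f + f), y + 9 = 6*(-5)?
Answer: 4947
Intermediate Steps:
y = -39 (y = -9 + 6*(-5) = -9 - 30 = -39)
L(Z, f) = -4*f*(-39 + Z) (L(Z, f) = -2*(Z - 39)*(f + f) = -2*(-39 + Z)*2*f = -4*f*(-39 + Z))
87*53 + L(11, 3) = 87*53 + 4*3*(39 - 1*11) = 4611 + 4*3*(39 - 11) = 4611 + 4*3*28 = 4611 + 336 = 4947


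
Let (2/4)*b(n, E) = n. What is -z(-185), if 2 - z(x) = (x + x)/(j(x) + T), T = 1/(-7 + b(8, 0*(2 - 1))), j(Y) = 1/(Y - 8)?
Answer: -321529/92 ≈ -3494.9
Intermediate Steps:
j(Y) = 1/(-8 + Y)
b(n, E) = 2*n
T = ⅑ (T = 1/(-7 + 2*8) = 1/(-7 + 16) = 1/9 = ⅑ ≈ 0.11111)
z(x) = 2 - 2*x/(⅑ + 1/(-8 + x)) (z(x) = 2 - (x + x)/(1/(-8 + x) + ⅑) = 2 - 2*x/(⅑ + 1/(-8 + x)))
-z(-185) = -2*(1 - 9*(-185)² + 73*(-185))/(1 - 185) = -2*(1 - 9*34225 - 13505)/(-184) = -2*(-1)*(1 - 308025 - 13505)/184 = -2*(-1)*(-321529)/184 = -1*321529/92 = -321529/92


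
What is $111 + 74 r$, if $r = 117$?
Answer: $8769$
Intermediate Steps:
$111 + 74 r = 111 + 74 \cdot 117 = 111 + 8658 = 8769$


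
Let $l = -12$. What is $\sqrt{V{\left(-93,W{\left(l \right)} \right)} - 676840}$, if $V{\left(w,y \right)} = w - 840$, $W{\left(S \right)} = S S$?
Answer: $i \sqrt{677773} \approx 823.27 i$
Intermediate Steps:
$W{\left(S \right)} = S^{2}$
$V{\left(w,y \right)} = -840 + w$
$\sqrt{V{\left(-93,W{\left(l \right)} \right)} - 676840} = \sqrt{\left(-840 - 93\right) - 676840} = \sqrt{-933 - 676840} = \sqrt{-677773} = i \sqrt{677773}$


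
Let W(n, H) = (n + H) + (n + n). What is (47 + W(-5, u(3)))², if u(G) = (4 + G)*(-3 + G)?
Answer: 1024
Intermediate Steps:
u(G) = (-3 + G)*(4 + G)
W(n, H) = H + 3*n (W(n, H) = (H + n) + 2*n = H + 3*n)
(47 + W(-5, u(3)))² = (47 + ((-12 + 3 + 3²) + 3*(-5)))² = (47 + ((-12 + 3 + 9) - 15))² = (47 + (0 - 15))² = (47 - 15)² = 32² = 1024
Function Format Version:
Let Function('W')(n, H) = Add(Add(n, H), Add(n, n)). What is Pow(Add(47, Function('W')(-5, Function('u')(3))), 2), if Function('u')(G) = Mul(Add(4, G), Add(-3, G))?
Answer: 1024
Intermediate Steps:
Function('u')(G) = Mul(Add(-3, G), Add(4, G))
Function('W')(n, H) = Add(H, Mul(3, n)) (Function('W')(n, H) = Add(Add(H, n), Mul(2, n)) = Add(H, Mul(3, n)))
Pow(Add(47, Function('W')(-5, Function('u')(3))), 2) = Pow(Add(47, Add(Add(-12, 3, Pow(3, 2)), Mul(3, -5))), 2) = Pow(Add(47, Add(Add(-12, 3, 9), -15)), 2) = Pow(Add(47, Add(0, -15)), 2) = Pow(Add(47, -15), 2) = Pow(32, 2) = 1024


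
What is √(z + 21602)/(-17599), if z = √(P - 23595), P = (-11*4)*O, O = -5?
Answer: -√(21602 + 5*I*√935)/17599 ≈ -0.0083514 - 2.9553e-5*I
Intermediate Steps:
P = 220 (P = -11*4*(-5) = -44*(-5) = 220)
z = 5*I*√935 (z = √(220 - 23595) = √(-23375) = 5*I*√935 ≈ 152.89*I)
√(z + 21602)/(-17599) = √(5*I*√935 + 21602)/(-17599) = √(21602 + 5*I*√935)*(-1/17599) = -√(21602 + 5*I*√935)/17599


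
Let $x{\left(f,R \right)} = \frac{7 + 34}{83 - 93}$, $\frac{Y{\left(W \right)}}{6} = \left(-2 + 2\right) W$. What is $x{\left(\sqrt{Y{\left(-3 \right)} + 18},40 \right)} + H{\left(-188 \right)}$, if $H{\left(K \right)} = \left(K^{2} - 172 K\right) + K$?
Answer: $\frac{674879}{10} \approx 67488.0$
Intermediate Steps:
$Y{\left(W \right)} = 0$ ($Y{\left(W \right)} = 6 \left(-2 + 2\right) W = 6 \cdot 0 W = 6 \cdot 0 = 0$)
$H{\left(K \right)} = K^{2} - 171 K$
$x{\left(f,R \right)} = - \frac{41}{10}$ ($x{\left(f,R \right)} = \frac{41}{-10} = 41 \left(- \frac{1}{10}\right) = - \frac{41}{10}$)
$x{\left(\sqrt{Y{\left(-3 \right)} + 18},40 \right)} + H{\left(-188 \right)} = - \frac{41}{10} - 188 \left(-171 - 188\right) = - \frac{41}{10} - -67492 = - \frac{41}{10} + 67492 = \frac{674879}{10}$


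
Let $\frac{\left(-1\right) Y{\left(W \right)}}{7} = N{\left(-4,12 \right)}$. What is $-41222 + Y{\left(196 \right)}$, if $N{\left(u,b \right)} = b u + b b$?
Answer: $-41894$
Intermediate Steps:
$N{\left(u,b \right)} = b^{2} + b u$ ($N{\left(u,b \right)} = b u + b^{2} = b^{2} + b u$)
$Y{\left(W \right)} = -672$ ($Y{\left(W \right)} = - 7 \cdot 12 \left(12 - 4\right) = - 7 \cdot 12 \cdot 8 = \left(-7\right) 96 = -672$)
$-41222 + Y{\left(196 \right)} = -41222 - 672 = -41894$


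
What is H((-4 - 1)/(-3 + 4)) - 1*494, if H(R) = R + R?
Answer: -504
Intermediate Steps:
H(R) = 2*R
H((-4 - 1)/(-3 + 4)) - 1*494 = 2*((-4 - 1)/(-3 + 4)) - 1*494 = 2*(-5/1) - 494 = 2*(-5*1) - 494 = 2*(-5) - 494 = -10 - 494 = -504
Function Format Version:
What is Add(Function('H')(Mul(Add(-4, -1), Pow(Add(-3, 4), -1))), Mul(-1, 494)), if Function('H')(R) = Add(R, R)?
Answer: -504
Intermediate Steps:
Function('H')(R) = Mul(2, R)
Add(Function('H')(Mul(Add(-4, -1), Pow(Add(-3, 4), -1))), Mul(-1, 494)) = Add(Mul(2, Mul(Add(-4, -1), Pow(Add(-3, 4), -1))), Mul(-1, 494)) = Add(Mul(2, Mul(-5, Pow(1, -1))), -494) = Add(Mul(2, Mul(-5, 1)), -494) = Add(Mul(2, -5), -494) = Add(-10, -494) = -504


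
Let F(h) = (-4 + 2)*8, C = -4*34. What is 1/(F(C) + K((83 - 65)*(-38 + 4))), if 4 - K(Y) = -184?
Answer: 1/172 ≈ 0.0058140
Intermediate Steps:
K(Y) = 188 (K(Y) = 4 - 1*(-184) = 4 + 184 = 188)
C = -136
F(h) = -16 (F(h) = -2*8 = -16)
1/(F(C) + K((83 - 65)*(-38 + 4))) = 1/(-16 + 188) = 1/172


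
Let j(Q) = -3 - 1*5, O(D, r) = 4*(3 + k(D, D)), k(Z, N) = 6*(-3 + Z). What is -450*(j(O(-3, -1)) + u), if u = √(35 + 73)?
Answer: 3600 - 2700*√3 ≈ -1076.5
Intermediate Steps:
k(Z, N) = -18 + 6*Z
O(D, r) = -60 + 24*D (O(D, r) = 4*(3 + (-18 + 6*D)) = 4*(-15 + 6*D) = -60 + 24*D)
u = 6*√3 (u = √108 = 6*√3 ≈ 10.392)
j(Q) = -8 (j(Q) = -3 - 5 = -8)
-450*(j(O(-3, -1)) + u) = -450*(-8 + 6*√3) = 3600 - 2700*√3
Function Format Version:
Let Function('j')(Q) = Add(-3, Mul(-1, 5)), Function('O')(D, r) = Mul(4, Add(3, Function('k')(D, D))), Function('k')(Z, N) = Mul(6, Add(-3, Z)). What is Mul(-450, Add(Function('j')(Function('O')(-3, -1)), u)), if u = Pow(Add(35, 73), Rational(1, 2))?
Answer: Add(3600, Mul(-2700, Pow(3, Rational(1, 2)))) ≈ -1076.5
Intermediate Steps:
Function('k')(Z, N) = Add(-18, Mul(6, Z))
Function('O')(D, r) = Add(-60, Mul(24, D)) (Function('O')(D, r) = Mul(4, Add(3, Add(-18, Mul(6, D)))) = Mul(4, Add(-15, Mul(6, D))) = Add(-60, Mul(24, D)))
u = Mul(6, Pow(3, Rational(1, 2))) (u = Pow(108, Rational(1, 2)) = Mul(6, Pow(3, Rational(1, 2))) ≈ 10.392)
Function('j')(Q) = -8 (Function('j')(Q) = Add(-3, -5) = -8)
Mul(-450, Add(Function('j')(Function('O')(-3, -1)), u)) = Mul(-450, Add(-8, Mul(6, Pow(3, Rational(1, 2))))) = Add(3600, Mul(-2700, Pow(3, Rational(1, 2))))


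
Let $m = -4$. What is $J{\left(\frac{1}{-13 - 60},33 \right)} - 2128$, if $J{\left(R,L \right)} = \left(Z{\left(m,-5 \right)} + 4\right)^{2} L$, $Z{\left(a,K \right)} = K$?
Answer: $-2095$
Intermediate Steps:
$J{\left(R,L \right)} = L$ ($J{\left(R,L \right)} = \left(-5 + 4\right)^{2} L = \left(-1\right)^{2} L = 1 L = L$)
$J{\left(\frac{1}{-13 - 60},33 \right)} - 2128 = 33 - 2128 = -2095$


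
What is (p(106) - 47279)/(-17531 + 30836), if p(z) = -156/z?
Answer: -501173/141033 ≈ -3.5536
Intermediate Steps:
(p(106) - 47279)/(-17531 + 30836) = (-156/106 - 47279)/(-17531 + 30836) = (-156*1/106 - 47279)/13305 = (-78/53 - 47279)*(1/13305) = -2505865/53*1/13305 = -501173/141033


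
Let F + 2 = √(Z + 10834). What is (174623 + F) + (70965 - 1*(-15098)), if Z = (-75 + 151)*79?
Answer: 260684 + √16838 ≈ 2.6081e+5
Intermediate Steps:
Z = 6004 (Z = 76*79 = 6004)
F = -2 + √16838 (F = -2 + √(6004 + 10834) = -2 + √16838 ≈ 127.76)
(174623 + F) + (70965 - 1*(-15098)) = (174623 + (-2 + √16838)) + (70965 - 1*(-15098)) = (174621 + √16838) + (70965 + 15098) = (174621 + √16838) + 86063 = 260684 + √16838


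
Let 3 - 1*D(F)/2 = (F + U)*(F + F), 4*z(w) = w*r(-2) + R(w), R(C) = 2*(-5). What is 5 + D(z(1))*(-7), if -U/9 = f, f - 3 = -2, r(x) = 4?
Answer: 404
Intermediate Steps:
R(C) = -10
f = 1 (f = 3 - 2 = 1)
U = -9 (U = -9*1 = -9)
z(w) = -5/2 + w (z(w) = (w*4 - 10)/4 = (4*w - 10)/4 = (-10 + 4*w)/4 = -5/2 + w)
D(F) = 6 - 4*F*(-9 + F) (D(F) = 6 - 2*(F - 9)*(F + F) = 6 - 2*(-9 + F)*2*F = 6 - 4*F*(-9 + F))
5 + D(z(1))*(-7) = 5 + (6 - 4*(-5/2 + 1)² + 36*(-5/2 + 1))*(-7) = 5 + (6 - 4*(-3/2)² + 36*(-3/2))*(-7) = 5 + (6 - 4*9/4 - 54)*(-7) = 5 + (6 - 9 - 54)*(-7) = 5 - 57*(-7) = 5 + 399 = 404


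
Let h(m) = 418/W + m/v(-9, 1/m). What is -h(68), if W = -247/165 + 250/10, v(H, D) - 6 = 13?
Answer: -787067/36841 ≈ -21.364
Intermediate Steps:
v(H, D) = 19 (v(H, D) = 6 + 13 = 19)
W = 3878/165 (W = -247*1/165 + 250*(⅒) = -247/165 + 25 = 3878/165 ≈ 23.503)
h(m) = 34485/1939 + m/19 (h(m) = 418/(3878/165) + m/19 = 418*(165/3878) + m*(1/19) = 34485/1939 + m/19)
-h(68) = -(34485/1939 + (1/19)*68) = -(34485/1939 + 68/19) = -1*787067/36841 = -787067/36841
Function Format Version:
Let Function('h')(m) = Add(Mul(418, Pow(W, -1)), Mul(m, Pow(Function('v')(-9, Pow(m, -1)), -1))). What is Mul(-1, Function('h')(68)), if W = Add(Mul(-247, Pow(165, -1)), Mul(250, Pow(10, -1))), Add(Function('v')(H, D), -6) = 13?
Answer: Rational(-787067, 36841) ≈ -21.364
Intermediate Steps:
Function('v')(H, D) = 19 (Function('v')(H, D) = Add(6, 13) = 19)
W = Rational(3878, 165) (W = Add(Mul(-247, Rational(1, 165)), Mul(250, Rational(1, 10))) = Add(Rational(-247, 165), 25) = Rational(3878, 165) ≈ 23.503)
Function('h')(m) = Add(Rational(34485, 1939), Mul(Rational(1, 19), m)) (Function('h')(m) = Add(Mul(418, Pow(Rational(3878, 165), -1)), Mul(m, Pow(19, -1))) = Add(Mul(418, Rational(165, 3878)), Mul(m, Rational(1, 19))) = Add(Rational(34485, 1939), Mul(Rational(1, 19), m)))
Mul(-1, Function('h')(68)) = Mul(-1, Add(Rational(34485, 1939), Mul(Rational(1, 19), 68))) = Mul(-1, Add(Rational(34485, 1939), Rational(68, 19))) = Mul(-1, Rational(787067, 36841)) = Rational(-787067, 36841)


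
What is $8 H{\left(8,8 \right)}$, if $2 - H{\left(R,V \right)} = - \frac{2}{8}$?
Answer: $18$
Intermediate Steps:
$H{\left(R,V \right)} = \frac{9}{4}$ ($H{\left(R,V \right)} = 2 - - \frac{2}{8} = 2 - \left(-2\right) \frac{1}{8} = 2 - - \frac{1}{4} = 2 + \frac{1}{4} = \frac{9}{4}$)
$8 H{\left(8,8 \right)} = 8 \cdot \frac{9}{4} = 18$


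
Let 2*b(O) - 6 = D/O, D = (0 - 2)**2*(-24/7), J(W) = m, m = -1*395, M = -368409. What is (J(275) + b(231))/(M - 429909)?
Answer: 105652/215146701 ≈ 0.00049107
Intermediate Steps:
m = -395
J(W) = -395
D = -96/7 (D = (-2)**2*(-24*1/7) = 4*(-24/7) = -96/7 ≈ -13.714)
b(O) = 3 - 48/(7*O) (b(O) = 3 + (-96/(7*O))/2 = 3 - 48/(7*O))
(J(275) + b(231))/(M - 429909) = (-395 + (3 - 48/7/231))/(-368409 - 429909) = (-395 + (3 - 48/7*1/231))/(-798318) = (-395 + (3 - 16/539))*(-1/798318) = (-395 + 1601/539)*(-1/798318) = -211304/539*(-1/798318) = 105652/215146701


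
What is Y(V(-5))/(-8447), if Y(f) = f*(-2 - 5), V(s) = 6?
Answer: 42/8447 ≈ 0.0049722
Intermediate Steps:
Y(f) = -7*f (Y(f) = f*(-7) = -7*f)
Y(V(-5))/(-8447) = -7*6/(-8447) = -42*(-1/8447) = 42/8447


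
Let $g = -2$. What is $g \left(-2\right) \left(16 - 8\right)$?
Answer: $32$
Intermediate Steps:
$g \left(-2\right) \left(16 - 8\right) = \left(-2\right) \left(-2\right) \left(16 - 8\right) = 4 \cdot 8 = 32$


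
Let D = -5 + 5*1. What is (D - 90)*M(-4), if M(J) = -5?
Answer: 450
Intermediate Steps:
D = 0 (D = -5 + 5 = 0)
(D - 90)*M(-4) = (0 - 90)*(-5) = -90*(-5) = 450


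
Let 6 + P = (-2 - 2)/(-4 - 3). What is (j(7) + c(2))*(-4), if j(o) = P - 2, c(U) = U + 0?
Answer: 152/7 ≈ 21.714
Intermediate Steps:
c(U) = U
P = -38/7 (P = -6 + (-2 - 2)/(-4 - 3) = -6 - 4/(-7) = -6 - 4*(-⅐) = -6 + 4/7 = -38/7 ≈ -5.4286)
j(o) = -52/7 (j(o) = -38/7 - 2 = -52/7)
(j(7) + c(2))*(-4) = (-52/7 + 2)*(-4) = -38/7*(-4) = 152/7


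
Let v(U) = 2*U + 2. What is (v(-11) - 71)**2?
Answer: 8281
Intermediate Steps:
v(U) = 2 + 2*U
(v(-11) - 71)**2 = ((2 + 2*(-11)) - 71)**2 = ((2 - 22) - 71)**2 = (-20 - 71)**2 = (-91)**2 = 8281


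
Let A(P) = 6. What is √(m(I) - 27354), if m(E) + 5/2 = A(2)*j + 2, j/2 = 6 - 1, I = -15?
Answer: I*√109178/2 ≈ 165.21*I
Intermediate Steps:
j = 10 (j = 2*(6 - 1) = 2*5 = 10)
m(E) = 119/2 (m(E) = -5/2 + (6*10 + 2) = -5/2 + (60 + 2) = -5/2 + 62 = 119/2)
√(m(I) - 27354) = √(119/2 - 27354) = √(-54589/2) = I*√109178/2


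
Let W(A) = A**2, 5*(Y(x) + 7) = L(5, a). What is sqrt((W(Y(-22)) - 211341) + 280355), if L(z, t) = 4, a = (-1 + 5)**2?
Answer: sqrt(1726311)/5 ≈ 262.78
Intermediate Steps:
a = 16 (a = 4**2 = 16)
Y(x) = -31/5 (Y(x) = -7 + (1/5)*4 = -7 + 4/5 = -31/5)
sqrt((W(Y(-22)) - 211341) + 280355) = sqrt(((-31/5)**2 - 211341) + 280355) = sqrt((961/25 - 211341) + 280355) = sqrt(-5282564/25 + 280355) = sqrt(1726311/25) = sqrt(1726311)/5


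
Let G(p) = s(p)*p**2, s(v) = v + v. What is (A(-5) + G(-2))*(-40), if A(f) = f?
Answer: 840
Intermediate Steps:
s(v) = 2*v
G(p) = 2*p**3 (G(p) = (2*p)*p**2 = 2*p**3)
(A(-5) + G(-2))*(-40) = (-5 + 2*(-2)**3)*(-40) = (-5 + 2*(-8))*(-40) = (-5 - 16)*(-40) = -21*(-40) = 840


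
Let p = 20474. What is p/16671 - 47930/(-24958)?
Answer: 655015561/208037409 ≈ 3.1485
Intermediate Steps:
p/16671 - 47930/(-24958) = 20474/16671 - 47930/(-24958) = 20474*(1/16671) - 47930*(-1/24958) = 20474/16671 + 23965/12479 = 655015561/208037409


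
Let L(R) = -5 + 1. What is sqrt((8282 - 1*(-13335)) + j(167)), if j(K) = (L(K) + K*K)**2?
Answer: sqrt(777594842) ≈ 27885.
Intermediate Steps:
L(R) = -4
j(K) = (-4 + K**2)**2 (j(K) = (-4 + K*K)**2 = (-4 + K**2)**2)
sqrt((8282 - 1*(-13335)) + j(167)) = sqrt((8282 - 1*(-13335)) + (-4 + 167**2)**2) = sqrt((8282 + 13335) + (-4 + 27889)**2) = sqrt(21617 + 27885**2) = sqrt(21617 + 777573225) = sqrt(777594842)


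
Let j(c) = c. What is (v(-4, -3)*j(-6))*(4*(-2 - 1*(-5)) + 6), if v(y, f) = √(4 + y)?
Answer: 0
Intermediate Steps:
(v(-4, -3)*j(-6))*(4*(-2 - 1*(-5)) + 6) = (√(4 - 4)*(-6))*(4*(-2 - 1*(-5)) + 6) = (√0*(-6))*(4*(-2 + 5) + 6) = (0*(-6))*(4*3 + 6) = 0*(12 + 6) = 0*18 = 0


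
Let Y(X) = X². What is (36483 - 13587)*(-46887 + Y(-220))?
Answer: 34641648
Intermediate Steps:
(36483 - 13587)*(-46887 + Y(-220)) = (36483 - 13587)*(-46887 + (-220)²) = 22896*(-46887 + 48400) = 22896*1513 = 34641648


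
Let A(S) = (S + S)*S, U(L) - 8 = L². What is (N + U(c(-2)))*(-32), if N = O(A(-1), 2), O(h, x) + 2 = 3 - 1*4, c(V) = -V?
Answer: -288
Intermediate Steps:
U(L) = 8 + L²
A(S) = 2*S² (A(S) = (2*S)*S = 2*S²)
O(h, x) = -3 (O(h, x) = -2 + (3 - 1*4) = -2 + (3 - 4) = -2 - 1 = -3)
N = -3
(N + U(c(-2)))*(-32) = (-3 + (8 + (-1*(-2))²))*(-32) = (-3 + (8 + 2²))*(-32) = (-3 + (8 + 4))*(-32) = (-3 + 12)*(-32) = 9*(-32) = -288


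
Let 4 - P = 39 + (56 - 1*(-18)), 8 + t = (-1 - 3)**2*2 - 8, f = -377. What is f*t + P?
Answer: -6141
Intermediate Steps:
t = 16 (t = -8 + ((-1 - 3)**2*2 - 8) = -8 + ((-4)**2*2 - 8) = -8 + (16*2 - 8) = -8 + (32 - 8) = -8 + 24 = 16)
P = -109 (P = 4 - (39 + (56 - 1*(-18))) = 4 - (39 + (56 + 18)) = 4 - (39 + 74) = 4 - 1*113 = 4 - 113 = -109)
f*t + P = -377*16 - 109 = -6032 - 109 = -6141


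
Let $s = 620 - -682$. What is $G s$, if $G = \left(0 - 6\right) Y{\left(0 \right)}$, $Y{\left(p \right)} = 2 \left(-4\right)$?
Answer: $62496$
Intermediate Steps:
$Y{\left(p \right)} = -8$
$s = 1302$ ($s = 620 + 682 = 1302$)
$G = 48$ ($G = \left(0 - 6\right) \left(-8\right) = \left(-6\right) \left(-8\right) = 48$)
$G s = 48 \cdot 1302 = 62496$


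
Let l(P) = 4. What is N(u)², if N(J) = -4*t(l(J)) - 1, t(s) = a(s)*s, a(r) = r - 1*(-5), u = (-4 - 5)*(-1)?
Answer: 21025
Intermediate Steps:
u = 9 (u = -9*(-1) = 9)
a(r) = 5 + r (a(r) = r + 5 = 5 + r)
t(s) = s*(5 + s) (t(s) = (5 + s)*s = s*(5 + s))
N(J) = -145 (N(J) = -16*(5 + 4) - 1 = -16*9 - 1 = -4*36 - 1 = -144 - 1 = -145)
N(u)² = (-145)² = 21025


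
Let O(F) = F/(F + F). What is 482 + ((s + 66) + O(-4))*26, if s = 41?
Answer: 3277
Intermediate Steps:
O(F) = 1/2 (O(F) = F/((2*F)) = F*(1/(2*F)) = 1/2)
482 + ((s + 66) + O(-4))*26 = 482 + ((41 + 66) + 1/2)*26 = 482 + (107 + 1/2)*26 = 482 + (215/2)*26 = 482 + 2795 = 3277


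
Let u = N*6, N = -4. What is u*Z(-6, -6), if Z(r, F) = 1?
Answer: -24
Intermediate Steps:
u = -24 (u = -4*6 = -24)
u*Z(-6, -6) = -24*1 = -24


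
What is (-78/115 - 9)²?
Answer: 1238769/13225 ≈ 93.669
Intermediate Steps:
(-78/115 - 9)² = (-1113/115)² = 1238769/13225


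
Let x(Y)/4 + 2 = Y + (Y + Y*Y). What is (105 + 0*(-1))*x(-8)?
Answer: 19320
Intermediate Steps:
x(Y) = -8 + 4*Y² + 8*Y (x(Y) = -8 + 4*(Y + (Y + Y*Y)) = -8 + 4*(Y + (Y + Y²)) = -8 + 4*(Y² + 2*Y) = -8 + (4*Y² + 8*Y) = -8 + 4*Y² + 8*Y)
(105 + 0*(-1))*x(-8) = (105 + 0*(-1))*(-8 + 4*(-8)² + 8*(-8)) = (105 + 0)*(-8 + 4*64 - 64) = 105*(-8 + 256 - 64) = 105*184 = 19320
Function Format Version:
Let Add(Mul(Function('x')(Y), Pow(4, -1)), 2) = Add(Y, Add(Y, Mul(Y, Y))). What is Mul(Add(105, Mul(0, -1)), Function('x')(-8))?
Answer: 19320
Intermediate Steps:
Function('x')(Y) = Add(-8, Mul(4, Pow(Y, 2)), Mul(8, Y)) (Function('x')(Y) = Add(-8, Mul(4, Add(Y, Add(Y, Mul(Y, Y))))) = Add(-8, Mul(4, Add(Y, Add(Y, Pow(Y, 2))))) = Add(-8, Mul(4, Add(Pow(Y, 2), Mul(2, Y)))) = Add(-8, Add(Mul(4, Pow(Y, 2)), Mul(8, Y))) = Add(-8, Mul(4, Pow(Y, 2)), Mul(8, Y)))
Mul(Add(105, Mul(0, -1)), Function('x')(-8)) = Mul(Add(105, Mul(0, -1)), Add(-8, Mul(4, Pow(-8, 2)), Mul(8, -8))) = Mul(Add(105, 0), Add(-8, Mul(4, 64), -64)) = Mul(105, Add(-8, 256, -64)) = Mul(105, 184) = 19320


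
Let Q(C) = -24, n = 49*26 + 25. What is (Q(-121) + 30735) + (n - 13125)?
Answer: 18885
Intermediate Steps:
n = 1299 (n = 1274 + 25 = 1299)
(Q(-121) + 30735) + (n - 13125) = (-24 + 30735) + (1299 - 13125) = 30711 - 11826 = 18885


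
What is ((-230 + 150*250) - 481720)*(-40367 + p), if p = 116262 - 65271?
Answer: -4721836800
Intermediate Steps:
p = 50991
((-230 + 150*250) - 481720)*(-40367 + p) = ((-230 + 150*250) - 481720)*(-40367 + 50991) = ((-230 + 37500) - 481720)*10624 = (37270 - 481720)*10624 = -444450*10624 = -4721836800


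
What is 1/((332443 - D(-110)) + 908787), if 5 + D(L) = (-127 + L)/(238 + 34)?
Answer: 272/337616157 ≈ 8.0565e-7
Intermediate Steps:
D(L) = -1487/272 + L/272 (D(L) = -5 + (-127 + L)/(238 + 34) = -5 + (-127 + L)/272 = -5 + (-127 + L)*(1/272) = -5 + (-127/272 + L/272) = -1487/272 + L/272)
1/((332443 - D(-110)) + 908787) = 1/((332443 - (-1487/272 + (1/272)*(-110))) + 908787) = 1/((332443 - (-1487/272 - 55/136)) + 908787) = 1/((332443 - 1*(-1597/272)) + 908787) = 1/((332443 + 1597/272) + 908787) = 1/(90426093/272 + 908787) = 1/(337616157/272) = 272/337616157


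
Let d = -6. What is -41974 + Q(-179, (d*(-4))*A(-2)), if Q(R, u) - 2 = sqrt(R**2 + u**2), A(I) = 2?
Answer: -41972 + sqrt(34345) ≈ -41787.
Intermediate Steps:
Q(R, u) = 2 + sqrt(R**2 + u**2)
-41974 + Q(-179, (d*(-4))*A(-2)) = -41974 + (2 + sqrt((-179)**2 + (-6*(-4)*2)**2)) = -41974 + (2 + sqrt(32041 + (24*2)**2)) = -41974 + (2 + sqrt(32041 + 48**2)) = -41974 + (2 + sqrt(32041 + 2304)) = -41974 + (2 + sqrt(34345)) = -41972 + sqrt(34345)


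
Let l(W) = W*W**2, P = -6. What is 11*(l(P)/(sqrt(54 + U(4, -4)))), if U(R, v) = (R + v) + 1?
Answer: -216*sqrt(55)/5 ≈ -320.38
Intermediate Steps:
U(R, v) = 1 + R + v
l(W) = W**3
11*(l(P)/(sqrt(54 + U(4, -4)))) = 11*((-6)**3/(sqrt(54 + (1 + 4 - 4)))) = 11*(-216/sqrt(54 + 1)) = 11*(-216*sqrt(55)/55) = -216*sqrt(55)/5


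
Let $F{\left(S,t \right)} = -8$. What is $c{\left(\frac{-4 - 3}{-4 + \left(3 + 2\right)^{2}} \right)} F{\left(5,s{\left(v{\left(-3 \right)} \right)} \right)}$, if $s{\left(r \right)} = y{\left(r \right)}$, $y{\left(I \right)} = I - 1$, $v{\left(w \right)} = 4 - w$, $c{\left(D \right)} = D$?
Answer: $\frac{8}{3} \approx 2.6667$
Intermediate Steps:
$y{\left(I \right)} = -1 + I$
$s{\left(r \right)} = -1 + r$
$c{\left(\frac{-4 - 3}{-4 + \left(3 + 2\right)^{2}} \right)} F{\left(5,s{\left(v{\left(-3 \right)} \right)} \right)} = \frac{-4 - 3}{-4 + \left(3 + 2\right)^{2}} \left(-8\right) = - \frac{7}{-4 + 5^{2}} \left(-8\right) = - \frac{7}{-4 + 25} \left(-8\right) = - \frac{7}{21} \left(-8\right) = \left(-7\right) \frac{1}{21} \left(-8\right) = \left(- \frac{1}{3}\right) \left(-8\right) = \frac{8}{3}$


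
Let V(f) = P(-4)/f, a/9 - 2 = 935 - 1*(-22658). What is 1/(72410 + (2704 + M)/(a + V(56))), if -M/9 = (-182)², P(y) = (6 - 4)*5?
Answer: 5945945/430537605914 ≈ 1.3811e-5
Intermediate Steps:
a = 212355 (a = 18 + 9*(935 - 1*(-22658)) = 18 + 9*(935 + 22658) = 18 + 9*23593 = 18 + 212337 = 212355)
P(y) = 10 (P(y) = 2*5 = 10)
V(f) = 10/f
M = -298116 (M = -9*(-182)² = -9*33124 = -298116)
1/(72410 + (2704 + M)/(a + V(56))) = 1/(72410 + (2704 - 298116)/(212355 + 10/56)) = 1/(72410 - 295412/(212355 + 10*(1/56))) = 1/(72410 - 295412/(212355 + 5/28)) = 1/(72410 - 295412/5945945/28) = 1/(72410 - 295412*28/5945945) = 1/(72410 - 8271536/5945945) = 1/(430537605914/5945945) = 5945945/430537605914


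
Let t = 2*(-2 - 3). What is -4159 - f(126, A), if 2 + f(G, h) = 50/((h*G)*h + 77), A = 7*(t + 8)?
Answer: -102981411/24773 ≈ -4157.0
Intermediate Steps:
t = -10 (t = 2*(-5) = -10)
A = -14 (A = 7*(-10 + 8) = 7*(-2) = -14)
f(G, h) = -2 + 50/(77 + G*h**2) (f(G, h) = -2 + 50/((h*G)*h + 77) = -2 + 50/((G*h)*h + 77) = -2 + 50/(G*h**2 + 77) = -2 + 50/(77 + G*h**2))
-4159 - f(126, A) = -4159 - 2*(-52 - 1*126*(-14)**2)/(77 + 126*(-14)**2) = -4159 - 2*(-52 - 1*126*196)/(77 + 126*196) = -4159 - 2*(-52 - 24696)/(77 + 24696) = -4159 - 2*(-24748)/24773 = -4159 - 1*(-49496/24773) = -4159 + 49496/24773 = -102981411/24773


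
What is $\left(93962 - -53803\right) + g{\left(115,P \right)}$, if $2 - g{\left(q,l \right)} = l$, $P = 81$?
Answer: $147686$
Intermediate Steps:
$g{\left(q,l \right)} = 2 - l$
$\left(93962 - -53803\right) + g{\left(115,P \right)} = \left(93962 - -53803\right) + \left(2 - 81\right) = \left(93962 + 53803\right) + \left(2 - 81\right) = 147765 - 79 = 147686$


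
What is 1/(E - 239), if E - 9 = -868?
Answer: -1/1098 ≈ -0.00091075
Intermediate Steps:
E = -859 (E = 9 - 868 = -859)
1/(E - 239) = 1/(-859 - 239) = 1/(-1098) = -1/1098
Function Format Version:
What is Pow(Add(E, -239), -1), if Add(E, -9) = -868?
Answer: Rational(-1, 1098) ≈ -0.00091075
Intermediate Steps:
E = -859 (E = Add(9, -868) = -859)
Pow(Add(E, -239), -1) = Pow(Add(-859, -239), -1) = Pow(-1098, -1) = Rational(-1, 1098)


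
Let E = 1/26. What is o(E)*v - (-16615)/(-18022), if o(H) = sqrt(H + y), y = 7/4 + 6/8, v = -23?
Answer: -16615/18022 - 23*sqrt(429)/13 ≈ -37.567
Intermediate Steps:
y = 5/2 (y = 7*(1/4) + 6*(1/8) = 7/4 + 3/4 = 5/2 ≈ 2.5000)
E = 1/26 ≈ 0.038462
o(H) = sqrt(5/2 + H) (o(H) = sqrt(H + 5/2) = sqrt(5/2 + H))
o(E)*v - (-16615)/(-18022) = (sqrt(10 + 4*(1/26))/2)*(-23) - (-16615)/(-18022) = (sqrt(10 + 2/13)/2)*(-23) - (-16615)*(-1)/18022 = (sqrt(132/13)/2)*(-23) - 1*16615/18022 = ((2*sqrt(429)/13)/2)*(-23) - 16615/18022 = (sqrt(429)/13)*(-23) - 16615/18022 = -23*sqrt(429)/13 - 16615/18022 = -16615/18022 - 23*sqrt(429)/13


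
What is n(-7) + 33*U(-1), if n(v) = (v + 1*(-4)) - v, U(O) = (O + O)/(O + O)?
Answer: 29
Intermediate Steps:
U(O) = 1 (U(O) = (2*O)/((2*O)) = (2*O)*(1/(2*O)) = 1)
n(v) = -4 (n(v) = (v - 4) - v = (-4 + v) - v = -4)
n(-7) + 33*U(-1) = -4 + 33*1 = -4 + 33 = 29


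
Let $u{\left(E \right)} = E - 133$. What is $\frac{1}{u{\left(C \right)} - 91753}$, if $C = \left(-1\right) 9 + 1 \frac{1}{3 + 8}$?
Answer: $- \frac{11}{1010844} \approx -1.0882 \cdot 10^{-5}$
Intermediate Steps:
$C = - \frac{98}{11}$ ($C = -9 + 1 \cdot \frac{1}{11} = -9 + \frac{1}{11} = - \frac{98}{11} \approx -8.9091$)
$u{\left(E \right)} = -133 + E$ ($u{\left(E \right)} = E - 133 = -133 + E$)
$\frac{1}{u{\left(C \right)} - 91753} = \frac{1}{\left(-133 - \frac{98}{11}\right) - 91753} = \frac{1}{- \frac{1561}{11} - 91753} = \frac{1}{- \frac{1010844}{11}} = - \frac{11}{1010844}$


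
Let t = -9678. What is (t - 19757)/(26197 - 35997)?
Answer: 841/280 ≈ 3.0036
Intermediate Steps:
(t - 19757)/(26197 - 35997) = (-9678 - 19757)/(26197 - 35997) = -29435/(-9800) = -29435*(-1/9800) = 841/280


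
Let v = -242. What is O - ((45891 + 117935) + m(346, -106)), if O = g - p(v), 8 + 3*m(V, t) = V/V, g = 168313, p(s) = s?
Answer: 14194/3 ≈ 4731.3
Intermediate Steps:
m(V, t) = -7/3 (m(V, t) = -8/3 + (V/V)/3 = -8/3 + (⅓)*1 = -8/3 + ⅓ = -7/3)
O = 168555 (O = 168313 - 1*(-242) = 168313 + 242 = 168555)
O - ((45891 + 117935) + m(346, -106)) = 168555 - ((45891 + 117935) - 7/3) = 168555 - (163826 - 7/3) = 168555 - 1*491471/3 = 168555 - 491471/3 = 14194/3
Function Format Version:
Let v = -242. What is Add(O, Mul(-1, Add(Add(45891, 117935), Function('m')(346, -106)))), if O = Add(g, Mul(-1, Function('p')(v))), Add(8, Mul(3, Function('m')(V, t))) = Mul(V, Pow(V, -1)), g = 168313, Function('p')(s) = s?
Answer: Rational(14194, 3) ≈ 4731.3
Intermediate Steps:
Function('m')(V, t) = Rational(-7, 3) (Function('m')(V, t) = Add(Rational(-8, 3), Mul(Rational(1, 3), Mul(V, Pow(V, -1)))) = Add(Rational(-8, 3), Mul(Rational(1, 3), 1)) = Add(Rational(-8, 3), Rational(1, 3)) = Rational(-7, 3))
O = 168555 (O = Add(168313, Mul(-1, -242)) = Add(168313, 242) = 168555)
Add(O, Mul(-1, Add(Add(45891, 117935), Function('m')(346, -106)))) = Add(168555, Mul(-1, Add(Add(45891, 117935), Rational(-7, 3)))) = Add(168555, Mul(-1, Add(163826, Rational(-7, 3)))) = Add(168555, Mul(-1, Rational(491471, 3))) = Add(168555, Rational(-491471, 3)) = Rational(14194, 3)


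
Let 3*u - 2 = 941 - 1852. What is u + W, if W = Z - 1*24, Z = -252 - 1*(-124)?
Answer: -455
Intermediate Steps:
Z = -128 (Z = -252 + 124 = -128)
u = -303 (u = ⅔ + (941 - 1852)/3 = ⅔ + (⅓)*(-911) = ⅔ - 911/3 = -303)
W = -152 (W = -128 - 1*24 = -128 - 24 = -152)
u + W = -303 - 152 = -455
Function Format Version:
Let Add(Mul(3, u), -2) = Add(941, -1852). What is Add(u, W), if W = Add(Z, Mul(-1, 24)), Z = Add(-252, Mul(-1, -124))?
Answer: -455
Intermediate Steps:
Z = -128 (Z = Add(-252, 124) = -128)
u = -303 (u = Add(Rational(2, 3), Mul(Rational(1, 3), Add(941, -1852))) = Add(Rational(2, 3), Mul(Rational(1, 3), -911)) = Add(Rational(2, 3), Rational(-911, 3)) = -303)
W = -152 (W = Add(-128, Mul(-1, 24)) = Add(-128, -24) = -152)
Add(u, W) = Add(-303, -152) = -455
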